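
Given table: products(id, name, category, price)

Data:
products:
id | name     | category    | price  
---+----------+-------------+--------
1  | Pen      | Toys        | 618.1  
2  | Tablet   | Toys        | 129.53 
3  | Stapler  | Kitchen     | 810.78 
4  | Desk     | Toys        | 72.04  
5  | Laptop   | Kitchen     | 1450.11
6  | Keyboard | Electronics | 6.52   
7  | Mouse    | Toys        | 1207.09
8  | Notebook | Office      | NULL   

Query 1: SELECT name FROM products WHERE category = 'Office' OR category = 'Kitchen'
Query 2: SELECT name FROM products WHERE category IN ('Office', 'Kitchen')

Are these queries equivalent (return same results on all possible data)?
Yes, equivalent

Both queries return: [('Laptop',), ('Notebook',), ('Stapler',)]

Reason: OR vs IN are equivalent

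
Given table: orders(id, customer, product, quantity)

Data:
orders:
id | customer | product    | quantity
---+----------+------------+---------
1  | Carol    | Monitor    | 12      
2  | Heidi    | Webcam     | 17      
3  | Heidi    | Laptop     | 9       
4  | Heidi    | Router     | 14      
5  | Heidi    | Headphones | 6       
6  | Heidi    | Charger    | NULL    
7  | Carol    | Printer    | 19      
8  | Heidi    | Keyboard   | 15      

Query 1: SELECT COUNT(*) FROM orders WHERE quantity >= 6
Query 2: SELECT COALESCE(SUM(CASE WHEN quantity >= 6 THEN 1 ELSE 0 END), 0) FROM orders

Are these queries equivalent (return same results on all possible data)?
Yes, equivalent

Both queries return: [(7,)]

Reason: COUNT with WHERE vs conditional SUM (COALESCE handles empty-table NULL)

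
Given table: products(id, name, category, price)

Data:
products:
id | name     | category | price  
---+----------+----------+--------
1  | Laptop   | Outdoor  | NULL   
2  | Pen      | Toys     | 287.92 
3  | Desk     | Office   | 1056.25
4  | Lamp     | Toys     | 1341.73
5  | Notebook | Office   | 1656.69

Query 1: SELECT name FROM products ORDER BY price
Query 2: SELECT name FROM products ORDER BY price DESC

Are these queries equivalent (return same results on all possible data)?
No, not equivalent

Query 1 returns: [('Laptop',), ('Pen',), ('Desk',), ('Lamp',), ('Notebook',)]
Query 2 returns: [('Notebook',), ('Lamp',), ('Desk',), ('Pen',), ('Laptop',)]

Reason: ASC vs DESC gives opposite ordering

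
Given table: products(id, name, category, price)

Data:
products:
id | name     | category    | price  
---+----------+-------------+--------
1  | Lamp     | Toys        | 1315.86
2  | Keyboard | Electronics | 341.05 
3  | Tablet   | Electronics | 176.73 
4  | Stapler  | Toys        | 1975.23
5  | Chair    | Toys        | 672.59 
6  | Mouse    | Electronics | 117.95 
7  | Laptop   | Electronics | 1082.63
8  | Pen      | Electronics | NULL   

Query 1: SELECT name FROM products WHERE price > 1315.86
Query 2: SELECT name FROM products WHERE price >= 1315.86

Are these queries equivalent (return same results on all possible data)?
No, not equivalent

Query 1 returns: [('Stapler',)]
Query 2 returns: [('Lamp',), ('Stapler',)]

Reason: > vs >= gives different results when price = 1315.86 exists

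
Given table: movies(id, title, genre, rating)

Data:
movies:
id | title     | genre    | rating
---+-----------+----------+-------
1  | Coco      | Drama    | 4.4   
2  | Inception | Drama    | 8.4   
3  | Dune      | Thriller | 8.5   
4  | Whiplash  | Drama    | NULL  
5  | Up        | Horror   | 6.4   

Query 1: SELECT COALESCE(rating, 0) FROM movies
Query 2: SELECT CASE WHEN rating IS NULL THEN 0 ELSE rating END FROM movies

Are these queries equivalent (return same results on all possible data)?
Yes, equivalent

Both queries return: [(0,), (4.4,), (6.4,), (8.4,), (8.5,)]

Reason: COALESCE vs CASE for NULL handling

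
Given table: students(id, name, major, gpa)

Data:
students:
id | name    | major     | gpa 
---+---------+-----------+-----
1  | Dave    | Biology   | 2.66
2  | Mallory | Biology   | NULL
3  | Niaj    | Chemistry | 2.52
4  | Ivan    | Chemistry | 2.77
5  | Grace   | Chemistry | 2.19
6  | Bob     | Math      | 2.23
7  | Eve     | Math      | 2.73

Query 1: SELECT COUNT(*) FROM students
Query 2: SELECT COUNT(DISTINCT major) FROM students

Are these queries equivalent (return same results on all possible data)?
No, not equivalent

Query 1 returns: [(7,)]
Query 2 returns: [(3,)]

Reason: COUNT(*) counts rows, COUNT(DISTINCT major) counts unique majors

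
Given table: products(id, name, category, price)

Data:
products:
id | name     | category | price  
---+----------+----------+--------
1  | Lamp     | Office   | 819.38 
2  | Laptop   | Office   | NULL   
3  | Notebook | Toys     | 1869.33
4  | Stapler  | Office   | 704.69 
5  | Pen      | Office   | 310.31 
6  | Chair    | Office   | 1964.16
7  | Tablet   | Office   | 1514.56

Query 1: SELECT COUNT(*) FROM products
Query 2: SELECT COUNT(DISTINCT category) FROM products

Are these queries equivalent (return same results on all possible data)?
No, not equivalent

Query 1 returns: [(7,)]
Query 2 returns: [(2,)]

Reason: COUNT(*) counts rows, COUNT(DISTINCT category) counts unique categorys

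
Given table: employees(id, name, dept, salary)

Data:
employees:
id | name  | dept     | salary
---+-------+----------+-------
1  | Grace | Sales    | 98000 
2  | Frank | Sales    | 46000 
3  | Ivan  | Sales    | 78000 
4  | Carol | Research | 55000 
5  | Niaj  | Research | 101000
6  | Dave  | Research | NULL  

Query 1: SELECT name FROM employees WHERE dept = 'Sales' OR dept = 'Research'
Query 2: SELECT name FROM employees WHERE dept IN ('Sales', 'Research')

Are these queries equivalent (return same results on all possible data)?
Yes, equivalent

Both queries return: [('Carol',), ('Dave',), ('Frank',), ('Grace',), ('Ivan',), ('Niaj',)]

Reason: OR vs IN are equivalent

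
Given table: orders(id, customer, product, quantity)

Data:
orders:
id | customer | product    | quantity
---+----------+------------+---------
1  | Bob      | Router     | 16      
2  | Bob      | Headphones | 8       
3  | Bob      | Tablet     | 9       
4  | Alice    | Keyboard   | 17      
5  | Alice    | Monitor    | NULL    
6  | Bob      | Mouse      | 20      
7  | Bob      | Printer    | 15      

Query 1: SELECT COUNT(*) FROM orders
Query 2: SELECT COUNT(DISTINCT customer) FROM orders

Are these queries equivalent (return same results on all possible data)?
No, not equivalent

Query 1 returns: [(7,)]
Query 2 returns: [(2,)]

Reason: COUNT(*) counts rows, COUNT(DISTINCT customer) counts unique customers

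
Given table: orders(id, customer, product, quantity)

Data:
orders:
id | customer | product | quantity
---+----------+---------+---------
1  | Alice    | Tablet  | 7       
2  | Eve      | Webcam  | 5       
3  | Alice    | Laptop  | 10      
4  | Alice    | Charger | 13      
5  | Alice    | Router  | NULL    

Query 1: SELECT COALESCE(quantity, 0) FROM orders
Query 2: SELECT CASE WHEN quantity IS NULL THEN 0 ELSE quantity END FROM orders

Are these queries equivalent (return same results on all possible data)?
Yes, equivalent

Both queries return: [(0,), (5,), (7,), (10,), (13,)]

Reason: COALESCE vs CASE for NULL handling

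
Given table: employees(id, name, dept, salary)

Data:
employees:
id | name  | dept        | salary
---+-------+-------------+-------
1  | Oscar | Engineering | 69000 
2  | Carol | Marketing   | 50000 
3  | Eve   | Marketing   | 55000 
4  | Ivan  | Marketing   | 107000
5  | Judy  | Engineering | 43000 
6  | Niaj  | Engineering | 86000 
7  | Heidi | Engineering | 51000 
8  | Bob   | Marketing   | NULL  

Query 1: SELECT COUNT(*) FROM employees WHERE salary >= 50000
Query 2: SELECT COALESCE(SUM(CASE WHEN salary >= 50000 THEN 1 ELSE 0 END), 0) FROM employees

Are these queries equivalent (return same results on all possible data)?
Yes, equivalent

Both queries return: [(6,)]

Reason: COUNT with WHERE vs conditional SUM (COALESCE handles empty-table NULL)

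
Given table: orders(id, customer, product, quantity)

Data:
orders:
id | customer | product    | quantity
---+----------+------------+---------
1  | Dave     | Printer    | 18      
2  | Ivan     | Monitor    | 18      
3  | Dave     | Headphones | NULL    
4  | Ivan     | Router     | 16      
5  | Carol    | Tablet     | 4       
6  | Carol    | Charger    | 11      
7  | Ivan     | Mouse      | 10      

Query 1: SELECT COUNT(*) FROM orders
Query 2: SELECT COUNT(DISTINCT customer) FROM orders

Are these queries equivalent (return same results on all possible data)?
No, not equivalent

Query 1 returns: [(7,)]
Query 2 returns: [(3,)]

Reason: COUNT(*) counts rows, COUNT(DISTINCT customer) counts unique customers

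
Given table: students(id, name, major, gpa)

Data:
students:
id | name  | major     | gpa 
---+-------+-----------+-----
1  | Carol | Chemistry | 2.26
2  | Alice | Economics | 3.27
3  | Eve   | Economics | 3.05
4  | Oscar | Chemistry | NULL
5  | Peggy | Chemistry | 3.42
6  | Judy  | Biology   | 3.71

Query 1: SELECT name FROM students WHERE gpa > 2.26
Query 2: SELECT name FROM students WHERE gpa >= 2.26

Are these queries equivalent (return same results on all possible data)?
No, not equivalent

Query 1 returns: [('Alice',), ('Eve',), ('Peggy',), ('Judy',)]
Query 2 returns: [('Carol',), ('Alice',), ('Eve',), ('Peggy',), ('Judy',)]

Reason: > vs >= gives different results when gpa = 2.26 exists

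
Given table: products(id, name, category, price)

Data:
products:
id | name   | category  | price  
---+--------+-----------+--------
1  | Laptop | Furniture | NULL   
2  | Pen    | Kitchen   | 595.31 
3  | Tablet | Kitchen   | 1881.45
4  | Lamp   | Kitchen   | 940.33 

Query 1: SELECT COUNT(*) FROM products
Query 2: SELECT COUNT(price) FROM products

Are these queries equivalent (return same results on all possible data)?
No, not equivalent

Query 1 returns: [(4,)]
Query 2 returns: [(3,)]

Reason: COUNT(*) includes NULLs, COUNT(column) excludes them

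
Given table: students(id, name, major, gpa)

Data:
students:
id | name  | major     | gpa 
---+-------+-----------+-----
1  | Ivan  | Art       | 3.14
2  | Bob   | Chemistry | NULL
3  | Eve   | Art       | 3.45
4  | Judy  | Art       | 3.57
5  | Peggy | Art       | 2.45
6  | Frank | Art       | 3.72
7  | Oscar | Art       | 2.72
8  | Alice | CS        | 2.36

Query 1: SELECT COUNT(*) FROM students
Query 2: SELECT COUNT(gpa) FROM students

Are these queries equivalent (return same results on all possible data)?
No, not equivalent

Query 1 returns: [(8,)]
Query 2 returns: [(7,)]

Reason: COUNT(*) includes NULLs, COUNT(column) excludes them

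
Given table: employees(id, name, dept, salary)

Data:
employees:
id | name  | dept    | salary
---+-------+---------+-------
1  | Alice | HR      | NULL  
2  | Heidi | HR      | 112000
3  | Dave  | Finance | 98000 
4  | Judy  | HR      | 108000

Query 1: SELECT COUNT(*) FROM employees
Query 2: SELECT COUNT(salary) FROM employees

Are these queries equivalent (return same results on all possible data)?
No, not equivalent

Query 1 returns: [(4,)]
Query 2 returns: [(3,)]

Reason: COUNT(*) includes NULLs, COUNT(column) excludes them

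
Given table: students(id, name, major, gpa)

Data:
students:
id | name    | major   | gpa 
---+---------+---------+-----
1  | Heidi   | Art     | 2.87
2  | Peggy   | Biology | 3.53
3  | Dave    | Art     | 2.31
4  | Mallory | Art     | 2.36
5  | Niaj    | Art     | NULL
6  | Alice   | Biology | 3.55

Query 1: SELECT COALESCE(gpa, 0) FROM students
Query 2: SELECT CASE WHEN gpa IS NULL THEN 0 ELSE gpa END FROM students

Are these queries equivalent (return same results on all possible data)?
Yes, equivalent

Both queries return: [(0,), (2.31,), (2.36,), (2.87,), (3.53,), (3.55,)]

Reason: COALESCE vs CASE for NULL handling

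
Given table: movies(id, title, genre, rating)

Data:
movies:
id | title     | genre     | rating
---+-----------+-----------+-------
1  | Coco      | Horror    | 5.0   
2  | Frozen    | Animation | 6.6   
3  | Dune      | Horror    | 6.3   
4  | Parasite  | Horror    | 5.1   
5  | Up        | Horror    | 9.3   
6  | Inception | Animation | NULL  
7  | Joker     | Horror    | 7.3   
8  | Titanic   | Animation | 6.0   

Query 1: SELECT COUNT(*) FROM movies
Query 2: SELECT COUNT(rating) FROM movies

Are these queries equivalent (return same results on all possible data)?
No, not equivalent

Query 1 returns: [(8,)]
Query 2 returns: [(7,)]

Reason: COUNT(*) includes NULLs, COUNT(column) excludes them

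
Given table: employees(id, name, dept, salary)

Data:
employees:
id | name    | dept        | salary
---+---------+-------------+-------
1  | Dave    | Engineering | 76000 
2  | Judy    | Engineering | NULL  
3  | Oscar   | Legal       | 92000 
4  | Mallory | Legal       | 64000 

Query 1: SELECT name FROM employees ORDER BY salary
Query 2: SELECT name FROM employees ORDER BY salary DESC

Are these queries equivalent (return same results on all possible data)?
No, not equivalent

Query 1 returns: [('Judy',), ('Mallory',), ('Dave',), ('Oscar',)]
Query 2 returns: [('Oscar',), ('Dave',), ('Mallory',), ('Judy',)]

Reason: ASC vs DESC gives opposite ordering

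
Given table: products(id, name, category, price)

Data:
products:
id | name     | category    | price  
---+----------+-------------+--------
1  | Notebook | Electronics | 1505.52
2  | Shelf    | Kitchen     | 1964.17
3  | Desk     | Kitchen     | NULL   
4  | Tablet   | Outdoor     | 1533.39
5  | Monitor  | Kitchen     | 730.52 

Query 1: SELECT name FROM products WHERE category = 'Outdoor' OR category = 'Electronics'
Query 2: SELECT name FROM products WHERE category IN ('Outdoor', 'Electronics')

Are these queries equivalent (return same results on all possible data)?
Yes, equivalent

Both queries return: [('Notebook',), ('Tablet',)]

Reason: OR vs IN are equivalent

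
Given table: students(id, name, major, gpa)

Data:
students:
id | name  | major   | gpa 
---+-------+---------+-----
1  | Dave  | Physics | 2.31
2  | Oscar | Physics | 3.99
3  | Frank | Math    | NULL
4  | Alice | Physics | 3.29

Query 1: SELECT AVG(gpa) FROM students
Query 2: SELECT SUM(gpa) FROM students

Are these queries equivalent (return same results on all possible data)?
No, not equivalent

Query 1 returns: [(3.1966666666666668,)]
Query 2 returns: [(9.59,)]

Reason: AVG vs SUM give different aggregate values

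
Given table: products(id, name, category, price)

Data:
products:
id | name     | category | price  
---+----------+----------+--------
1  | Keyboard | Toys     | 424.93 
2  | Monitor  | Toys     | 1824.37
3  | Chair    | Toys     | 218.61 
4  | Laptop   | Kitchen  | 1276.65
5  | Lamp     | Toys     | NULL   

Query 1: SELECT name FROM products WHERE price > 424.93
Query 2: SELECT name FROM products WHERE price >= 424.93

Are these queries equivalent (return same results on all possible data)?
No, not equivalent

Query 1 returns: [('Monitor',), ('Laptop',)]
Query 2 returns: [('Keyboard',), ('Monitor',), ('Laptop',)]

Reason: > vs >= gives different results when price = 424.93 exists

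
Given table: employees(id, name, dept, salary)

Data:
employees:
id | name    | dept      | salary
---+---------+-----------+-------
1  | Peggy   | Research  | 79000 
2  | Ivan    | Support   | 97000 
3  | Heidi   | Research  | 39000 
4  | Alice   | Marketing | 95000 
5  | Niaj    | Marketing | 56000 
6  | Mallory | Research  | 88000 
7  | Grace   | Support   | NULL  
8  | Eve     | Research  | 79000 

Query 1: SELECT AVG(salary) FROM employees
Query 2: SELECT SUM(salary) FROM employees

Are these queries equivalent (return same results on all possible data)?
No, not equivalent

Query 1 returns: [(76142.85714285714,)]
Query 2 returns: [(533000,)]

Reason: AVG vs SUM give different aggregate values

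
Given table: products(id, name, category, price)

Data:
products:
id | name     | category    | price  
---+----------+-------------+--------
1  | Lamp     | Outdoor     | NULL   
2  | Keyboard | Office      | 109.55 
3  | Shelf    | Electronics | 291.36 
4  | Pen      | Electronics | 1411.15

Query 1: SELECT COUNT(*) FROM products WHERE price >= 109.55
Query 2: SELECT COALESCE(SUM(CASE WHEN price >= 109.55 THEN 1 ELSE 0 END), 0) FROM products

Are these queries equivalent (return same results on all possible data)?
Yes, equivalent

Both queries return: [(3,)]

Reason: COUNT with WHERE vs conditional SUM (COALESCE handles empty-table NULL)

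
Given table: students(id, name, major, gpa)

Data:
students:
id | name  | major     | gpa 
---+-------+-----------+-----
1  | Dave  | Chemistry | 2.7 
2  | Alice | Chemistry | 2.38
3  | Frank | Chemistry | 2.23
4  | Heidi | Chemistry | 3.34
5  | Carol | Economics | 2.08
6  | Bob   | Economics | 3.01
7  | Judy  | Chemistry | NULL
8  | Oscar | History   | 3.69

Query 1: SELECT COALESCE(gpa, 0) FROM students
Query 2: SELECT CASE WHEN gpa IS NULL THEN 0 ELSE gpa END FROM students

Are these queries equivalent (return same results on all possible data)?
Yes, equivalent

Both queries return: [(0,), (2.08,), (2.23,), (2.38,), (2.7,), (3.01,), (3.34,), (3.69,)]

Reason: COALESCE vs CASE for NULL handling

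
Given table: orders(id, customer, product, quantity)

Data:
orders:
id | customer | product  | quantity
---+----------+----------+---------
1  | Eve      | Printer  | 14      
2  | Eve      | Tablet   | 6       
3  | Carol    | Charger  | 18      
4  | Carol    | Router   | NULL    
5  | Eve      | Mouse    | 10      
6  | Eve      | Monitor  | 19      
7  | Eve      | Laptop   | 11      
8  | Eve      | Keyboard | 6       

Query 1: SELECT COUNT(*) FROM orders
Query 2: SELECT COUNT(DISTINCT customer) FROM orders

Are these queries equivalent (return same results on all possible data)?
No, not equivalent

Query 1 returns: [(8,)]
Query 2 returns: [(2,)]

Reason: COUNT(*) counts rows, COUNT(DISTINCT customer) counts unique customers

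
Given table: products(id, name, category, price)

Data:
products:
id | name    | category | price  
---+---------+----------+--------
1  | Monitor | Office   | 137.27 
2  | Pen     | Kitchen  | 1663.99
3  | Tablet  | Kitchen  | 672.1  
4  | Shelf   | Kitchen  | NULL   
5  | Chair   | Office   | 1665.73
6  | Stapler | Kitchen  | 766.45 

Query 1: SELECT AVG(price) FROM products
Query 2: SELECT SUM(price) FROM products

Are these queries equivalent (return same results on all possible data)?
No, not equivalent

Query 1 returns: [(981.108,)]
Query 2 returns: [(4905.54,)]

Reason: AVG vs SUM give different aggregate values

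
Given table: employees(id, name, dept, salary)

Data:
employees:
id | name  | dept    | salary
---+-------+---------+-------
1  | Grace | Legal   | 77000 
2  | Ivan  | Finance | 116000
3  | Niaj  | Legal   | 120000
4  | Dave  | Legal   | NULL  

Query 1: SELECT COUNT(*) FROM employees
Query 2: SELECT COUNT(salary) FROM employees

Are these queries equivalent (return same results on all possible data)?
No, not equivalent

Query 1 returns: [(4,)]
Query 2 returns: [(3,)]

Reason: COUNT(*) includes NULLs, COUNT(column) excludes them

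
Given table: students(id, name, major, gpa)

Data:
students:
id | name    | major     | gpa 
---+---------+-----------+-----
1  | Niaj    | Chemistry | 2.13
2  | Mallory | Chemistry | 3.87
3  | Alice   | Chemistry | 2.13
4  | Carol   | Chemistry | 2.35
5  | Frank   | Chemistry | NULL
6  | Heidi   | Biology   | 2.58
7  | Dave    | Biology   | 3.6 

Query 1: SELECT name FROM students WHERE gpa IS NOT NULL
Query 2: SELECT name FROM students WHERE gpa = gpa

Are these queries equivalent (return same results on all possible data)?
Yes, equivalent

Both queries return: [('Alice',), ('Carol',), ('Dave',), ('Heidi',), ('Mallory',), ('Niaj',)]

Reason: IS NOT NULL vs self-equality (both exclude NULLs)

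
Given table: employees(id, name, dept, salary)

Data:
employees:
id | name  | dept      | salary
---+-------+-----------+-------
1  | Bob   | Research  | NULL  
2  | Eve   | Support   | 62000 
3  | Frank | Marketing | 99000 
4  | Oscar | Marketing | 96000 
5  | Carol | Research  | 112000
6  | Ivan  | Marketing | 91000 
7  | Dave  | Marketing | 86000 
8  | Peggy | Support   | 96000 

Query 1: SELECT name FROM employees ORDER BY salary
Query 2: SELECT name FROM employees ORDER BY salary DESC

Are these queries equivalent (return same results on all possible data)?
No, not equivalent

Query 1 returns: [('Bob',), ('Eve',), ('Dave',), ('Ivan',), ('Oscar',), ('Peggy',), ('Frank',), ('Carol',)]
Query 2 returns: [('Carol',), ('Frank',), ('Oscar',), ('Peggy',), ('Ivan',), ('Dave',), ('Eve',), ('Bob',)]

Reason: ASC vs DESC gives opposite ordering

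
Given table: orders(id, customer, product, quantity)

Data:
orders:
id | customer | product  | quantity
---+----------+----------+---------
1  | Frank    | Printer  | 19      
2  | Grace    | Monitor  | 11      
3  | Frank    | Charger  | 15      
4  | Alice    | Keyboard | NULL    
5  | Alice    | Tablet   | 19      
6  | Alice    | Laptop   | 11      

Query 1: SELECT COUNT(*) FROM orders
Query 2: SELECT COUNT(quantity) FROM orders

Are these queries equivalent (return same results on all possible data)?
No, not equivalent

Query 1 returns: [(6,)]
Query 2 returns: [(5,)]

Reason: COUNT(*) includes NULLs, COUNT(column) excludes them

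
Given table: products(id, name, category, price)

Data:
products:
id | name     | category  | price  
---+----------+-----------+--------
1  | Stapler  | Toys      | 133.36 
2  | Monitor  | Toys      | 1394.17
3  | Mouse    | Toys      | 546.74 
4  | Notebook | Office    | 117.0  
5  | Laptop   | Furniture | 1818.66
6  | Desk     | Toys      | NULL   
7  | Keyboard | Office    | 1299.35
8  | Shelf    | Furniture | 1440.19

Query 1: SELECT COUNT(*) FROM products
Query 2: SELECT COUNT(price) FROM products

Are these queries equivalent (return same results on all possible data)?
No, not equivalent

Query 1 returns: [(8,)]
Query 2 returns: [(7,)]

Reason: COUNT(*) includes NULLs, COUNT(column) excludes them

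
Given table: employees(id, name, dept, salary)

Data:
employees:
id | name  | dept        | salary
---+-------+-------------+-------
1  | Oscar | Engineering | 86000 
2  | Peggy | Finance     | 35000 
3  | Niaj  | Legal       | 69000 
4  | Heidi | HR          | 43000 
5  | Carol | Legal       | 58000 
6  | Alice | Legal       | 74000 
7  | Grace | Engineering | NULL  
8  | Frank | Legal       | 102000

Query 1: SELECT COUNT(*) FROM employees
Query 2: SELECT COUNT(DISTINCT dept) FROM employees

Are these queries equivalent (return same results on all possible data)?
No, not equivalent

Query 1 returns: [(8,)]
Query 2 returns: [(4,)]

Reason: COUNT(*) counts rows, COUNT(DISTINCT dept) counts unique depts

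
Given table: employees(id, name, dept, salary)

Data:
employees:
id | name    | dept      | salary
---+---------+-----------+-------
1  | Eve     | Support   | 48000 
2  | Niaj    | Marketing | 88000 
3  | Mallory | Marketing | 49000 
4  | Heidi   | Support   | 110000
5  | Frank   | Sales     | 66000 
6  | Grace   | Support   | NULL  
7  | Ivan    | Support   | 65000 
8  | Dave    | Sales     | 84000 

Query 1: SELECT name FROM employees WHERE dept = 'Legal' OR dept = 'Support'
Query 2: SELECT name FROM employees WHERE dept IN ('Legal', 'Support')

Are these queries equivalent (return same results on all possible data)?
Yes, equivalent

Both queries return: [('Eve',), ('Grace',), ('Heidi',), ('Ivan',)]

Reason: OR vs IN are equivalent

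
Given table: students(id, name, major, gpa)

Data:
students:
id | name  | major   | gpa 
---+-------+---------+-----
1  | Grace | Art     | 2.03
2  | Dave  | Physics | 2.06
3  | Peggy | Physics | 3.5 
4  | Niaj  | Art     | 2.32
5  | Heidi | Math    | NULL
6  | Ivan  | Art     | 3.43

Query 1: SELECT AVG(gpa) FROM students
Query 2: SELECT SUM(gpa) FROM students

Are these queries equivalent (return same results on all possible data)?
No, not equivalent

Query 1 returns: [(2.668,)]
Query 2 returns: [(13.34,)]

Reason: AVG vs SUM give different aggregate values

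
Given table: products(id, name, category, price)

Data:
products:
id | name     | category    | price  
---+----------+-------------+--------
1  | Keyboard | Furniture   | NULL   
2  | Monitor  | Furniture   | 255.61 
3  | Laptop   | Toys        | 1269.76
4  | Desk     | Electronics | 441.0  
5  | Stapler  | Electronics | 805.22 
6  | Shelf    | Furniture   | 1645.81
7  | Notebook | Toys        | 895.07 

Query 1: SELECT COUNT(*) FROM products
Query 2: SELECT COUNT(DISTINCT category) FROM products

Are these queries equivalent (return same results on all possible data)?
No, not equivalent

Query 1 returns: [(7,)]
Query 2 returns: [(3,)]

Reason: COUNT(*) counts rows, COUNT(DISTINCT category) counts unique categorys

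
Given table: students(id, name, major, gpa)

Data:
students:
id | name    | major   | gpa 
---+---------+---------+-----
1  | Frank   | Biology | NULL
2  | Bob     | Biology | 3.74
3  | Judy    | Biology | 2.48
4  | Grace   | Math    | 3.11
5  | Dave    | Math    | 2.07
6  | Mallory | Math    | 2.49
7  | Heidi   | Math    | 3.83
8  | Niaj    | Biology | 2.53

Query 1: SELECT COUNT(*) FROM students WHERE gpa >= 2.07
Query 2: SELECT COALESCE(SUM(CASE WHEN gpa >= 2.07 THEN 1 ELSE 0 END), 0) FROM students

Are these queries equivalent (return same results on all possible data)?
Yes, equivalent

Both queries return: [(7,)]

Reason: COUNT with WHERE vs conditional SUM (COALESCE handles empty-table NULL)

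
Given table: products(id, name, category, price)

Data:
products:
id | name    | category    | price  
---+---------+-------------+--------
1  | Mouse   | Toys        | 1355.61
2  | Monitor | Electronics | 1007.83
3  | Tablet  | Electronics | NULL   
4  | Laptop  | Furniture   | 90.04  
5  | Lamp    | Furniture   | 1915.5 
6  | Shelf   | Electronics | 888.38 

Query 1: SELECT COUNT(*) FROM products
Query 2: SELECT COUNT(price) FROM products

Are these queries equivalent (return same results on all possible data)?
No, not equivalent

Query 1 returns: [(6,)]
Query 2 returns: [(5,)]

Reason: COUNT(*) includes NULLs, COUNT(column) excludes them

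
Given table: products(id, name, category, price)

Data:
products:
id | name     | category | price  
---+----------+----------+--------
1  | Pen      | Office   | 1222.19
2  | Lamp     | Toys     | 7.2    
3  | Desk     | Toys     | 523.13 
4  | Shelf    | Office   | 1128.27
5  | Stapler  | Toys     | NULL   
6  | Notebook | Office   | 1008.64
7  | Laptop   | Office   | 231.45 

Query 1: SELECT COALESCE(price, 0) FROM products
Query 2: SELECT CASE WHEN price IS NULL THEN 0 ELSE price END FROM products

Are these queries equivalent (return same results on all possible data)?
Yes, equivalent

Both queries return: [(0,), (7.2,), (231.45,), (523.13,), (1008.64,), (1128.27,), (1222.19,)]

Reason: COALESCE vs CASE for NULL handling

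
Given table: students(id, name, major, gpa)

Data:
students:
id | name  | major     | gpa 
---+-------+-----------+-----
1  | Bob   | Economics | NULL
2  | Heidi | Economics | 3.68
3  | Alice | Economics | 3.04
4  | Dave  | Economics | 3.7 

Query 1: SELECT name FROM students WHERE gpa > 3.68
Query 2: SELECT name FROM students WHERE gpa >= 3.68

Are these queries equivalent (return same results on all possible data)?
No, not equivalent

Query 1 returns: [('Dave',)]
Query 2 returns: [('Heidi',), ('Dave',)]

Reason: > vs >= gives different results when gpa = 3.68 exists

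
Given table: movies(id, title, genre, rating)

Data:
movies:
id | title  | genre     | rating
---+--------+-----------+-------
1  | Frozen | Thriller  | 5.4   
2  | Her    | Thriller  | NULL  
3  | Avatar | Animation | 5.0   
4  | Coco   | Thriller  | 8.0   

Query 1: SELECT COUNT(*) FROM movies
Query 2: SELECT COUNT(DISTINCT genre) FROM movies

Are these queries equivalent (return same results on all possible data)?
No, not equivalent

Query 1 returns: [(4,)]
Query 2 returns: [(2,)]

Reason: COUNT(*) counts rows, COUNT(DISTINCT genre) counts unique genres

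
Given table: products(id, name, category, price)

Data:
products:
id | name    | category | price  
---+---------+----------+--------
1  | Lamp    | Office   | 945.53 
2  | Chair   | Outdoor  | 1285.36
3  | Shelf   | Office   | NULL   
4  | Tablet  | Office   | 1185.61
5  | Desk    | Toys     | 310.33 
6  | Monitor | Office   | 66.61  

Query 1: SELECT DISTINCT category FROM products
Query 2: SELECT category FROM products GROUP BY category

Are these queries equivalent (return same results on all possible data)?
Yes, equivalent

Both queries return: [('Office',), ('Outdoor',), ('Toys',)]

Reason: Both get unique categorys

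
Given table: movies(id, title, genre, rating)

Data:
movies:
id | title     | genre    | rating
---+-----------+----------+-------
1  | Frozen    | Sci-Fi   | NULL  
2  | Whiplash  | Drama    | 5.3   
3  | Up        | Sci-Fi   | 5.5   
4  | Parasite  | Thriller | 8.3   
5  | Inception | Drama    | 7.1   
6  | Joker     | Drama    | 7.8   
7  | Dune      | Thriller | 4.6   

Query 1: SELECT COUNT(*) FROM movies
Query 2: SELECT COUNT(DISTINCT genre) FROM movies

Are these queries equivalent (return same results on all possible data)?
No, not equivalent

Query 1 returns: [(7,)]
Query 2 returns: [(3,)]

Reason: COUNT(*) counts rows, COUNT(DISTINCT genre) counts unique genres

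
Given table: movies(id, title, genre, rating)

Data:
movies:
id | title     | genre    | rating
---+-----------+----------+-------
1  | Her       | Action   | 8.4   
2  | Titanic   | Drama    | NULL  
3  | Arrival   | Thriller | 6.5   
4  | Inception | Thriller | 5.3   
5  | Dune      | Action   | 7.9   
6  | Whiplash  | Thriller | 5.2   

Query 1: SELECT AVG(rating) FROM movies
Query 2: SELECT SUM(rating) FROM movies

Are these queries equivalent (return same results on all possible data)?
No, not equivalent

Query 1 returns: [(6.659999999999999,)]
Query 2 returns: [(33.3,)]

Reason: AVG vs SUM give different aggregate values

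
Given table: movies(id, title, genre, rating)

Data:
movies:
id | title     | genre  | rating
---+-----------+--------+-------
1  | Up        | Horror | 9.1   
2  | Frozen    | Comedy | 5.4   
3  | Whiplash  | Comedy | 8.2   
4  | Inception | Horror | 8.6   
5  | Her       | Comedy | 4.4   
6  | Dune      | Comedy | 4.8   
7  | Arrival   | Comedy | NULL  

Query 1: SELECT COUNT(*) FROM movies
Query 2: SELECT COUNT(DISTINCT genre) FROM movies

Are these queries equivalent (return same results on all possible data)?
No, not equivalent

Query 1 returns: [(7,)]
Query 2 returns: [(2,)]

Reason: COUNT(*) counts rows, COUNT(DISTINCT genre) counts unique genres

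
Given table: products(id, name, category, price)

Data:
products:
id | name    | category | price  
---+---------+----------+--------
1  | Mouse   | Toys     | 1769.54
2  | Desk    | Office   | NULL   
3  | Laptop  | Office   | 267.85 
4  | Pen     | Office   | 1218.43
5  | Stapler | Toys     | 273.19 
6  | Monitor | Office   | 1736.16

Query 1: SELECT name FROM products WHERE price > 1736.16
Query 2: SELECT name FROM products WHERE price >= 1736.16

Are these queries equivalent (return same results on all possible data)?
No, not equivalent

Query 1 returns: [('Mouse',)]
Query 2 returns: [('Mouse',), ('Monitor',)]

Reason: > vs >= gives different results when price = 1736.16 exists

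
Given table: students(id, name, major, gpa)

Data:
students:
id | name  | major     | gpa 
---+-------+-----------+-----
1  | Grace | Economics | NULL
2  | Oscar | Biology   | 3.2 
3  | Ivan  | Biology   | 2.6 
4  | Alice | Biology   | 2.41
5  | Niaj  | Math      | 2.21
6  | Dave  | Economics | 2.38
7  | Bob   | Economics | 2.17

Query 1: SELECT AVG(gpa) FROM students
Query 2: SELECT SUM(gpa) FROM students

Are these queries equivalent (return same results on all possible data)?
No, not equivalent

Query 1 returns: [(2.495,)]
Query 2 returns: [(14.97,)]

Reason: AVG vs SUM give different aggregate values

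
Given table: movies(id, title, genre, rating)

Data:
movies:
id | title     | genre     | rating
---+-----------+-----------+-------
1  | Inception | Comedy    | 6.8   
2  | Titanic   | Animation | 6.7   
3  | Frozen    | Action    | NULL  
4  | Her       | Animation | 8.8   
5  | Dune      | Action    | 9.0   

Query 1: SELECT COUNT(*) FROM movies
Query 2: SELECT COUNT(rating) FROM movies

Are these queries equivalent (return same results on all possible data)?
No, not equivalent

Query 1 returns: [(5,)]
Query 2 returns: [(4,)]

Reason: COUNT(*) includes NULLs, COUNT(column) excludes them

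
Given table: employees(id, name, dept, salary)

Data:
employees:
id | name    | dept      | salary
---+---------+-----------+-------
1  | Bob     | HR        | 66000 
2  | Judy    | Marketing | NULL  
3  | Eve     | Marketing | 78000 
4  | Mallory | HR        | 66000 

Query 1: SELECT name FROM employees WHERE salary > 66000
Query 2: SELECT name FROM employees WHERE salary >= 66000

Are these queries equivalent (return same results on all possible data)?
No, not equivalent

Query 1 returns: [('Eve',)]
Query 2 returns: [('Bob',), ('Eve',), ('Mallory',)]

Reason: > vs >= gives different results when salary = 66000 exists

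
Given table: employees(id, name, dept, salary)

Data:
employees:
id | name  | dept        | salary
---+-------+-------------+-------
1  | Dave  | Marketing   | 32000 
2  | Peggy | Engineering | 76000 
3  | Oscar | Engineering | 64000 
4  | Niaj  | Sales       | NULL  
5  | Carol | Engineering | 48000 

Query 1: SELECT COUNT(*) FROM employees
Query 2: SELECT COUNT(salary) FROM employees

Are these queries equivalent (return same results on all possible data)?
No, not equivalent

Query 1 returns: [(5,)]
Query 2 returns: [(4,)]

Reason: COUNT(*) includes NULLs, COUNT(column) excludes them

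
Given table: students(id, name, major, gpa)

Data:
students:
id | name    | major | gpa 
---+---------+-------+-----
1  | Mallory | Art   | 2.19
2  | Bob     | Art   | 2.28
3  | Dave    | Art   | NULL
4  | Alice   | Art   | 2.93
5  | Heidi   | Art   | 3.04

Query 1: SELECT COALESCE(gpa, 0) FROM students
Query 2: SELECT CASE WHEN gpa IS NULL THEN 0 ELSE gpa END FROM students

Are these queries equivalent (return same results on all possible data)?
Yes, equivalent

Both queries return: [(0,), (2.19,), (2.28,), (2.93,), (3.04,)]

Reason: COALESCE vs CASE for NULL handling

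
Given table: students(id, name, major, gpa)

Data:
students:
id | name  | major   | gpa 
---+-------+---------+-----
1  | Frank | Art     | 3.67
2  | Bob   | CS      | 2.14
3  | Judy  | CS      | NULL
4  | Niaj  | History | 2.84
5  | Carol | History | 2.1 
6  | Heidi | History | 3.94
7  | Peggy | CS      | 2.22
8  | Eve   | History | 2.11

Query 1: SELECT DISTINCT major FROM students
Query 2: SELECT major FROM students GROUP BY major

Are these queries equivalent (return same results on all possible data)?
Yes, equivalent

Both queries return: [('Art',), ('CS',), ('History',)]

Reason: Both get unique majors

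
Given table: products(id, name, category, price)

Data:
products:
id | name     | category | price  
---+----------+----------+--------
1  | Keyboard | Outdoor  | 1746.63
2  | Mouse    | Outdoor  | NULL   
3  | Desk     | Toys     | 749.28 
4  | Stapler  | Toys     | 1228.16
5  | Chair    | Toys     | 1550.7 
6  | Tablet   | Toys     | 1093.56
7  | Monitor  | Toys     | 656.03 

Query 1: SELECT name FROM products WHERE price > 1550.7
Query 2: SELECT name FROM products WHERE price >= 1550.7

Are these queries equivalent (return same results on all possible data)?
No, not equivalent

Query 1 returns: [('Keyboard',)]
Query 2 returns: [('Keyboard',), ('Chair',)]

Reason: > vs >= gives different results when price = 1550.7 exists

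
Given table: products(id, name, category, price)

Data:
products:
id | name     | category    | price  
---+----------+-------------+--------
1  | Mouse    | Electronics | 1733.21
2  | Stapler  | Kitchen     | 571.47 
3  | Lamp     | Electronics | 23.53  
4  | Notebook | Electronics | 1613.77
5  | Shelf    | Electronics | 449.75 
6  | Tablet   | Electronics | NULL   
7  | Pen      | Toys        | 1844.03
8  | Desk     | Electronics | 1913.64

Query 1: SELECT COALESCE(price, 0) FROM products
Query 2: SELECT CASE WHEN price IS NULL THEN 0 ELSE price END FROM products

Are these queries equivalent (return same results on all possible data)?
Yes, equivalent

Both queries return: [(0,), (23.53,), (449.75,), (571.47,), (1613.77,), (1733.21,), (1844.03,), (1913.64,)]

Reason: COALESCE vs CASE for NULL handling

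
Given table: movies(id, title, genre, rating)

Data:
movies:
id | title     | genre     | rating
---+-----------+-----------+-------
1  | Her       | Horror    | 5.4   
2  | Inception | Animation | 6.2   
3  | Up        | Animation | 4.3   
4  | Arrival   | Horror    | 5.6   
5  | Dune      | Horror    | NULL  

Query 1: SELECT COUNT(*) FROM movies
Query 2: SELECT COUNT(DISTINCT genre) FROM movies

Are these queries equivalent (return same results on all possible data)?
No, not equivalent

Query 1 returns: [(5,)]
Query 2 returns: [(2,)]

Reason: COUNT(*) counts rows, COUNT(DISTINCT genre) counts unique genres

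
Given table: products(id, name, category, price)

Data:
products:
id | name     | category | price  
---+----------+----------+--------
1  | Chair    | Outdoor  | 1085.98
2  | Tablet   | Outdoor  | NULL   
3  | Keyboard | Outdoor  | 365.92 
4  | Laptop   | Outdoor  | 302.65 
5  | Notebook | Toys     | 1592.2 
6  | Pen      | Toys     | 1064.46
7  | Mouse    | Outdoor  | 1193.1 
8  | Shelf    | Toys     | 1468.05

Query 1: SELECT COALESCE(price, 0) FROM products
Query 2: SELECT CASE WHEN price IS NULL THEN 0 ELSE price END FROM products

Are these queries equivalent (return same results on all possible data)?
Yes, equivalent

Both queries return: [(0,), (302.65,), (365.92,), (1064.46,), (1085.98,), (1193.1,), (1468.05,), (1592.2,)]

Reason: COALESCE vs CASE for NULL handling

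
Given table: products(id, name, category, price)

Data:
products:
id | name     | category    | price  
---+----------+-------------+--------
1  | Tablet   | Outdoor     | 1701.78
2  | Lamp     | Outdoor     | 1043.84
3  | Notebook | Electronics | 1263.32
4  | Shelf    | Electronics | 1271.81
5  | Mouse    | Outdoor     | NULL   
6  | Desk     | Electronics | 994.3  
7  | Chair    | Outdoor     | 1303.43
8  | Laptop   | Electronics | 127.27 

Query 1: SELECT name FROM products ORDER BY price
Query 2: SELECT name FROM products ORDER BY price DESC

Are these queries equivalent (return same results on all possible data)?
No, not equivalent

Query 1 returns: [('Mouse',), ('Laptop',), ('Desk',), ('Lamp',), ('Notebook',), ('Shelf',), ('Chair',), ('Tablet',)]
Query 2 returns: [('Tablet',), ('Chair',), ('Shelf',), ('Notebook',), ('Lamp',), ('Desk',), ('Laptop',), ('Mouse',)]

Reason: ASC vs DESC gives opposite ordering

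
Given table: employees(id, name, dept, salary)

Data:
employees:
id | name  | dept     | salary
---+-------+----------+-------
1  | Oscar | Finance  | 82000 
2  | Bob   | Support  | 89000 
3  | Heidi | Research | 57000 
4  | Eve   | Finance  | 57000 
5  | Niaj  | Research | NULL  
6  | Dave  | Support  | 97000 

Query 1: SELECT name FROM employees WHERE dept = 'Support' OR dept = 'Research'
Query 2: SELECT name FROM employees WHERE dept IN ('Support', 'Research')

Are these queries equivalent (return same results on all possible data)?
Yes, equivalent

Both queries return: [('Bob',), ('Dave',), ('Heidi',), ('Niaj',)]

Reason: OR vs IN are equivalent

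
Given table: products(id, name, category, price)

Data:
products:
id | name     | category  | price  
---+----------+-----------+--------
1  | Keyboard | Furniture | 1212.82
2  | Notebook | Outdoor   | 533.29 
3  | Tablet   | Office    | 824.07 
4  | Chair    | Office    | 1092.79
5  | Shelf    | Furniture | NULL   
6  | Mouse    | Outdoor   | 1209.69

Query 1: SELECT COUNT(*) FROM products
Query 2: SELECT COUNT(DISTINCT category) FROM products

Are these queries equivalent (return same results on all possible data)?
No, not equivalent

Query 1 returns: [(6,)]
Query 2 returns: [(3,)]

Reason: COUNT(*) counts rows, COUNT(DISTINCT category) counts unique categorys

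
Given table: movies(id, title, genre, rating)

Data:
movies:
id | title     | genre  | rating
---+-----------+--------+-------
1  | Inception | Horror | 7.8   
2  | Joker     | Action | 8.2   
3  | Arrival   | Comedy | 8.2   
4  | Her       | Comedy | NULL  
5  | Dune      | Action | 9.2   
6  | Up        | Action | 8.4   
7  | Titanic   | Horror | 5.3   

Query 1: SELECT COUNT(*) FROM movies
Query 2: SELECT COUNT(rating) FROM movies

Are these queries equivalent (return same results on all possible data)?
No, not equivalent

Query 1 returns: [(7,)]
Query 2 returns: [(6,)]

Reason: COUNT(*) includes NULLs, COUNT(column) excludes them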